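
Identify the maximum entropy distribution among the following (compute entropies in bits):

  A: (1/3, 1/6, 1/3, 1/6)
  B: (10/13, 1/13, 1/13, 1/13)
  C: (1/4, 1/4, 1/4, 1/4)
C

For a discrete distribution over n outcomes, entropy is maximized by the uniform distribution.

Computing entropies:
H(A) = 1.9183 bits
H(B) = 1.1451 bits
H(C) = 2.0000 bits

The uniform distribution (where all probabilities equal 1/4) achieves the maximum entropy of log_2(4) = 2.0000 bits.

Distribution C has the highest entropy.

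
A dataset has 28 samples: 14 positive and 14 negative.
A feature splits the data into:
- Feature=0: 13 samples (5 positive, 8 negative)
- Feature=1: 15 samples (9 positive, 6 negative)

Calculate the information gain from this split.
0.0336 bits

Information Gain = H(Y) - H(Y|Feature)

Before split:
P(positive) = 14/28 = 0.5000
H(Y) = 1.0000 bits

After split:
Feature=0: H = 0.9612 bits (weight = 13/28)
Feature=1: H = 0.9710 bits (weight = 15/28)
H(Y|Feature) = (13/28)×0.9612 + (15/28)×0.9710 = 0.9664 bits

Information Gain = 1.0000 - 0.9664 = 0.0336 bits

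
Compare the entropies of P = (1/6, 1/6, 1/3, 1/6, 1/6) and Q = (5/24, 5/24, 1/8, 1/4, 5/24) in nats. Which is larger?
Q

Computing entropies in nats:
H(P) = 1.5607
H(Q) = 1.5869

Distribution Q has higher entropy.

Intuition: The distribution closer to uniform (more spread out) has higher entropy.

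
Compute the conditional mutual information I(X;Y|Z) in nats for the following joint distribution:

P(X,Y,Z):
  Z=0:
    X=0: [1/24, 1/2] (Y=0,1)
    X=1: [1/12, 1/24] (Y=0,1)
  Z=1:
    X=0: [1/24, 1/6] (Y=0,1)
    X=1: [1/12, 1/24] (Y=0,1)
0.1320 nats

Conditional mutual information: I(X;Y|Z) = H(X|Z) + H(Y|Z) - H(X,Y|Z)

H(Z) = 0.6365
H(X,Z) = 1.1788 → H(X|Z) = 0.5422
H(Y,Z) = 1.1788 → H(Y|Z) = 0.5422
H(X,Y,Z) = 1.5890 → H(X,Y|Z) = 0.9525

I(X;Y|Z) = 0.5422 + 0.5422 - 0.9525 = 0.1320 nats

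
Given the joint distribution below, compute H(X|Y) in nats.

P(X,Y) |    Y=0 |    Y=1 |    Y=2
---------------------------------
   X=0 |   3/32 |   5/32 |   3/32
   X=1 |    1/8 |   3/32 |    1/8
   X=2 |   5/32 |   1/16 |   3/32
1.0661 nats

Using the chain rule: H(X|Y) = H(X,Y) - H(Y)

First, compute H(X,Y) = 2.1609 nats

Marginal P(Y) = (3/8, 5/16, 5/16)
H(Y) = 1.0948 nats

H(X|Y) = H(X,Y) - H(Y) = 2.1609 - 1.0948 = 1.0661 nats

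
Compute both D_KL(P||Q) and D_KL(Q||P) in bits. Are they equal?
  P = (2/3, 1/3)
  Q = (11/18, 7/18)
D_KL(P||Q) = 0.0096, D_KL(Q||P) = 0.0098

KL divergence is not symmetric: D_KL(P||Q) ≠ D_KL(Q||P) in general.

D_KL(P||Q) = 0.0096 bits
D_KL(Q||P) = 0.0098 bits

No, they are not equal!

This asymmetry is why KL divergence is not a true distance metric.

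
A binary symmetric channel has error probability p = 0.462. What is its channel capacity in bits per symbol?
0.0042 bits

For a binary symmetric channel (BSC) with error probability p:
Capacity C = 1 - H(p) bits per symbol

where H(p) = -p log₂(p) - (1-p) log₂(1-p) is the binary entropy function.

H(0.462) = 0.9958 bits
C = 1 - 0.9958 = 0.0042 bits per symbol

This means we can reliably transmit up to 0.0042 bits of information per channel use.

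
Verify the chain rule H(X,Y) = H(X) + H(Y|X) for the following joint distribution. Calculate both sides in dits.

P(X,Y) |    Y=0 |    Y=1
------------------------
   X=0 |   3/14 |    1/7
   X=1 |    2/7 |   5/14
H(X,Y) = 0.5792, H(X) = 0.2831, H(Y|X) = 0.2962 (all in dits)

Chain rule: H(X,Y) = H(X) + H(Y|X)

Left side — joint entropy directly:
H(X,Y) = -Σ p(x,y) log p(x,y) = 0.5792 dits

Right side — compute H(Y|X) from the conditional distributions:
P(X) = (5/14, 9/14), so H(X) = 0.2831 dits
H(Y|X) = Σ_x P(X=x) · H(Y|X=x):
  P(Y|X=0) = (3/5, 2/5), H(Y|X=0) = 0.2923, weight P(X=0) = 5/14
  P(Y|X=1) = (4/9, 5/9), H(Y|X=1) = 0.2983, weight P(X=1) = 9/14
H(Y|X) = 0.2962 dits

H(X) + H(Y|X) = 0.2831 + 0.2962 = 0.5792 dits

Both sides equal 0.5792 dits. ✓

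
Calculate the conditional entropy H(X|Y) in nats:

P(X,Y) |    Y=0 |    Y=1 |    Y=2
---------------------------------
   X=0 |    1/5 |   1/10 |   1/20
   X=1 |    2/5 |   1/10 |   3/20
0.6330 nats

Using the chain rule: H(X|Y) = H(X,Y) - H(Y)

First, compute H(X,Y) = 1.5833 nats

Marginal P(Y) = (3/5, 1/5, 1/5)
H(Y) = 0.9503 nats

H(X|Y) = H(X,Y) - H(Y) = 1.5833 - 0.9503 = 0.6330 nats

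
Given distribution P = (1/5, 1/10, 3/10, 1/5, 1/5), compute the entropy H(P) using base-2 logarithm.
2.2464 bits

Shannon entropy is H(X) = -Σ p(x) log p(x).

For P = (1/5, 1/10, 3/10, 1/5, 1/5):
H = -1/5 × log_2(1/5) -1/10 × log_2(1/10) -3/10 × log_2(3/10) -1/5 × log_2(1/5) -1/5 × log_2(1/5)
H = 2.2464 bits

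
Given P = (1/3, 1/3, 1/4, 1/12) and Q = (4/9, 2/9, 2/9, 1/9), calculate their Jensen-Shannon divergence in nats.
0.0110 nats

Jensen-Shannon divergence is:
JSD(P||Q) = 0.5 × D_KL(P||M) + 0.5 × D_KL(Q||M)
where M = 0.5 × (P + Q) is the mixture distribution.

M = 0.5 × (1/3, 1/3, 1/4, 1/12) + 0.5 × (4/9, 2/9, 2/9, 1/9) = (7/18, 5/18, 0.236111, 0.0972222)

D_KL(P||M) = 0.0108 nats
D_KL(Q||M) = 0.0111 nats

JSD(P||Q) = 0.5 × 0.0108 + 0.5 × 0.0111 = 0.0110 nats

Unlike KL divergence, JSD is symmetric and bounded: 0 ≤ JSD ≤ log(2).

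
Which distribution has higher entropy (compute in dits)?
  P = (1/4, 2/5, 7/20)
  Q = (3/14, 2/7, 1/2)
P

Computing entropies in dits:
H(P) = 0.4693
H(Q) = 0.4493

Distribution P has higher entropy.

Intuition: The distribution closer to uniform (more spread out) has higher entropy.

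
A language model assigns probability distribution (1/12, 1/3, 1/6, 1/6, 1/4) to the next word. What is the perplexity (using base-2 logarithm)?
4.5590

Perplexity is 2^H (or exp(H) for natural log).

First, H = -Σ p log p = 2.1887 bits
Perplexity = 2^2.1887 = 4.5590

Interpretation: The model's uncertainty is equivalent to choosing uniformly among 4.6 options.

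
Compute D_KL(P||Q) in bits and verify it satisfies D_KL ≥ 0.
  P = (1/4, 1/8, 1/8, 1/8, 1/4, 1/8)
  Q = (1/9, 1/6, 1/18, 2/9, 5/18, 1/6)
0.1932 bits

KL divergence satisfies the Gibbs inequality: D_KL(P||Q) ≥ 0 for all distributions P, Q.

D_KL(P||Q) = Σ p(x) log(p(x)/q(x))
Term by term:
  x=0: 1/4 × log_2[(1/4)/(1/9)] = 0.2925
  x=1: 1/8 × log_2[(1/8)/(1/6)] = -0.0519
  x=2: 1/8 × log_2[(1/8)/(1/18)] = 0.1462
  x=3: 1/8 × log_2[(1/8)/(2/9)] = -0.1038
  x=4: 1/4 × log_2[(1/4)/(5/18)] = -0.0380
  x=5: 1/8 × log_2[(1/8)/(1/6)] = -0.0519
D_KL(P||Q) = 0.1932 bits

D_KL(P||Q) = 0.1932 ≥ 0 ✓

This non-negativity is a fundamental property: relative entropy cannot be negative because it measures how different Q is from P.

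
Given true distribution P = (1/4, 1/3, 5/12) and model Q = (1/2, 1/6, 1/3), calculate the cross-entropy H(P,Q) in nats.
1.2283 nats

Cross-entropy: H(P,Q) = -Σ p(x) log q(x)

Alternatively: H(P,Q) = H(P) + D_KL(P||Q)
H(P) = 1.0776 nats
D_KL(P||Q) = 0.1507 nats

H(P,Q) = 1.0776 + 0.1507 = 1.2283 nats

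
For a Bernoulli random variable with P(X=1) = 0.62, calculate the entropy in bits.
0.9580 bits

The binary entropy function is:
H(p) = -p log(p) - (1-p) log(1-p)

H(0.62) = -0.62 × log_2(0.62) - 0.38 × log_2(0.38)
H(0.62) = 0.9580 bits

Note: Binary entropy is maximized at p=0.5 (H=1 bit) and minimized at p=0 or p=1 (H=0).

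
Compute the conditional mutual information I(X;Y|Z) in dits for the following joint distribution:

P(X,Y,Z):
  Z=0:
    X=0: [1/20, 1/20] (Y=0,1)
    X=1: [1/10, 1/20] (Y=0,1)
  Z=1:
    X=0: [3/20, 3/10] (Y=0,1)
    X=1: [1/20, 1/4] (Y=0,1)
0.0073 dits

Conditional mutual information: I(X;Y|Z) = H(X|Z) + H(Y|Z) - H(X,Y|Z)

H(Z) = 0.2442
H(X,Z) = 0.5365 → H(X|Z) = 0.2923
H(Y,Z) = 0.5062 → H(Y|Z) = 0.2620
H(X,Y,Z) = 0.7912 → H(X,Y|Z) = 0.5470

I(X;Y|Z) = 0.2923 + 0.2620 - 0.5470 = 0.0073 dits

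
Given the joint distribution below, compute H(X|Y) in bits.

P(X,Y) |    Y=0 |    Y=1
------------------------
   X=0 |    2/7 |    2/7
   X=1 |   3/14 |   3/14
0.9852 bits

Using the chain rule: H(X|Y) = H(X,Y) - H(Y)

First, compute H(X,Y) = 1.9852 bits

Marginal P(Y) = (1/2, 1/2)
H(Y) = 1.0000 bits

H(X|Y) = H(X,Y) - H(Y) = 1.9852 - 1.0000 = 0.9852 bits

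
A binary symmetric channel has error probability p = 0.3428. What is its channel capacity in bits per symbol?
0.0725 bits

For a binary symmetric channel (BSC) with error probability p:
Capacity C = 1 - H(p) bits per symbol

where H(p) = -p log₂(p) - (1-p) log₂(1-p) is the binary entropy function.

H(0.3428) = 0.9275 bits
C = 1 - 0.9275 = 0.0725 bits per symbol

This means we can reliably transmit up to 0.0725 bits of information per channel use.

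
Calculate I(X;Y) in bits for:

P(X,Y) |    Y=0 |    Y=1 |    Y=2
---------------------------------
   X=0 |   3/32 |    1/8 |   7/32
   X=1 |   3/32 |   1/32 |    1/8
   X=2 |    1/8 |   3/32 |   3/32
0.0508 bits

Mutual information: I(X;Y) = H(X) + H(Y) - H(X,Y)

Marginals:
P(X) = (7/16, 1/4, 5/16), H(X) = 1.5462 bits
P(Y) = (5/16, 1/4, 7/16), H(Y) = 1.5462 bits

Joint entropy: H(X,Y) = 3.0415 bits

I(X;Y) = 1.5462 + 1.5462 - 3.0415 = 0.0508 bits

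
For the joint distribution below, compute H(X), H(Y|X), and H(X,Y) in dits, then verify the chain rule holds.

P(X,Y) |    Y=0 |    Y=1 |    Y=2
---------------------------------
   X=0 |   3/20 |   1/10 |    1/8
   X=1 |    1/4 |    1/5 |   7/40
H(X,Y) = 0.7592, H(X) = 0.2873, H(Y|X) = 0.4719 (all in dits)

Chain rule: H(X,Y) = H(X) + H(Y|X)

Left side — joint entropy directly:
H(X,Y) = -Σ p(x,y) log p(x,y) = 0.7592 dits

Right side — compute H(Y|X) from the conditional distributions:
P(X) = (3/8, 5/8), so H(X) = 0.2873 dits
H(Y|X) = Σ_x P(X=x) · H(Y|X=x):
  P(Y|X=0) = (2/5, 4/15, 1/3), H(Y|X=0) = 0.4713, weight P(X=0) = 3/8
  P(Y|X=1) = (2/5, 8/25, 7/25), H(Y|X=1) = 0.4723, weight P(X=1) = 5/8
H(Y|X) = 0.4719 dits

H(X) + H(Y|X) = 0.2873 + 0.4719 = 0.7592 dits

Both sides equal 0.7592 dits. ✓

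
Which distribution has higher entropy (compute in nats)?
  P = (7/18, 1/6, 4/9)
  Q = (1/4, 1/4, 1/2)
Q

Computing entropies in nats:
H(P) = 1.0263
H(Q) = 1.0397

Distribution Q has higher entropy.

Intuition: The distribution closer to uniform (more spread out) has higher entropy.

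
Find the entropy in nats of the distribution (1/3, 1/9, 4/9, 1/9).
1.2149 nats

Shannon entropy is H(X) = -Σ p(x) log p(x).

For P = (1/3, 1/9, 4/9, 1/9):
H = -1/3 × log_e(1/3) -1/9 × log_e(1/9) -4/9 × log_e(4/9) -1/9 × log_e(1/9)
H = 1.2149 nats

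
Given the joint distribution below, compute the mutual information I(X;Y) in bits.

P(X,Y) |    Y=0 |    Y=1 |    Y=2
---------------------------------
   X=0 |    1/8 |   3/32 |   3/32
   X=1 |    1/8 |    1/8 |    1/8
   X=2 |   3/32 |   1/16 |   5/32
0.0254 bits

Mutual information: I(X;Y) = H(X) + H(Y) - H(X,Y)

Marginals:
P(X) = (5/16, 3/8, 5/16), H(X) = 1.5794 bits
P(Y) = (11/32, 9/32, 3/8), H(Y) = 1.5749 bits

Joint entropy: H(X,Y) = 3.1289 bits

I(X;Y) = 1.5794 + 1.5749 - 3.1289 = 0.0254 bits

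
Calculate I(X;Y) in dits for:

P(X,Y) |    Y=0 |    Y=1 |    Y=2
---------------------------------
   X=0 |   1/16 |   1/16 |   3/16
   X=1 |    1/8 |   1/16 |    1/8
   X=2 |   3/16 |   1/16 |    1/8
0.0163 dits

Mutual information: I(X;Y) = H(X) + H(Y) - H(X,Y)

Marginals:
P(X) = (5/16, 5/16, 3/8), H(X) = 0.4755 dits
P(Y) = (3/8, 3/16, 7/16), H(Y) = 0.4531 dits

Joint entropy: H(X,Y) = 0.9123 dits

I(X;Y) = 0.4755 + 0.4531 - 0.9123 = 0.0163 dits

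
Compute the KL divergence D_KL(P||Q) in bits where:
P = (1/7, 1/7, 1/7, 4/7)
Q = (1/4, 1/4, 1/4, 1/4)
0.3355 bits

KL divergence: D_KL(P||Q) = Σ p(x) log(p(x)/q(x))

Computing term by term:
  x=0: 1/7 × log_2[(1/7)/(1/4)] = 1/7 × -0.8074 = -0.1153
  x=1: 1/7 × log_2[(1/7)/(1/4)] = 1/7 × -0.8074 = -0.1153
  x=2: 1/7 × log_2[(1/7)/(1/4)] = 1/7 × -0.8074 = -0.1153
  x=3: 4/7 × log_2[(4/7)/(1/4)] = 4/7 × 1.1926 = 0.6815

D_KL(P||Q) = 0.3355 bits

Note: KL divergence is always non-negative and equals 0 iff P = Q.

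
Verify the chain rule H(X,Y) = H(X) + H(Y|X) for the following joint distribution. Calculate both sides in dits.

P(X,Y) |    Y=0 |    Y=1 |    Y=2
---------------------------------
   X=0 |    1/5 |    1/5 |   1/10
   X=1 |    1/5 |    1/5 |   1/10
H(X,Y) = 0.7592, H(X) = 0.3010, H(Y|X) = 0.4581 (all in dits)

Chain rule: H(X,Y) = H(X) + H(Y|X)

Left side — joint entropy directly:
H(X,Y) = -Σ p(x,y) log p(x,y) = 0.7592 dits

Right side — compute H(Y|X) from the conditional distributions:
P(X) = (1/2, 1/2), so H(X) = 0.3010 dits
H(Y|X) = Σ_x P(X=x) · H(Y|X=x):
  P(Y|X=0) = (2/5, 2/5, 1/5), H(Y|X=0) = 0.4581, weight P(X=0) = 1/2
  P(Y|X=1) = (2/5, 2/5, 1/5), H(Y|X=1) = 0.4581, weight P(X=1) = 1/2
H(Y|X) = 0.4581 dits

H(X) + H(Y|X) = 0.3010 + 0.4581 = 0.7592 dits

Both sides equal 0.7592 dits. ✓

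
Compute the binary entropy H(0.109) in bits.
0.4969 bits

The binary entropy function is:
H(p) = -p log(p) - (1-p) log(1-p)

H(0.109) = -0.109 × log_2(0.109) - 0.891 × log_2(0.891)
H(0.109) = 0.4969 bits

Note: Binary entropy is maximized at p=0.5 (H=1 bit) and minimized at p=0 or p=1 (H=0).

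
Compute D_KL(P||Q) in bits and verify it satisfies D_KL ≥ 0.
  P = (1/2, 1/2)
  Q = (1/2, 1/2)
0.0000 bits

KL divergence satisfies the Gibbs inequality: D_KL(P||Q) ≥ 0 for all distributions P, Q.

D_KL(P||Q) = Σ p(x) log(p(x)/q(x))
Term by term:
  x=0: 1/2 × log_2[(1/2)/(1/2)] = 0.0000
  x=1: 1/2 × log_2[(1/2)/(1/2)] = 0.0000
D_KL(P||Q) = 0.0000 bits

D_KL(P||Q) = 0.0000 ≥ 0 ✓

This non-negativity is a fundamental property: relative entropy cannot be negative because it measures how different Q is from P.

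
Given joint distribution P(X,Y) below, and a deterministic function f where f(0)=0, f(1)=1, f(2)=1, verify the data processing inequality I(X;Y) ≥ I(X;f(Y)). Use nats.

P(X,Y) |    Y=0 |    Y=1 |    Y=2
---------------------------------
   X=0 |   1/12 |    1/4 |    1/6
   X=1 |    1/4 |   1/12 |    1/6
I(X;Y) = 0.0872, I(X;f(Y)) = 0.0647, inequality holds: 0.0872 ≥ 0.0647

Data Processing Inequality: For any Markov chain X → Y → Z, we have I(X;Y) ≥ I(X;Z).

Here Z = f(Y) is a deterministic function of Y, forming X → Y → Z.

Original I(X;Y) = 0.0872 nats

After applying f:
P(X,Z) where Z=f(Y):
- P(X,Z=0) = P(X,Y=0)
- P(X,Z=1) = P(X,Y=1) + P(X,Y=2)

I(X;Z) = I(X;f(Y)) = 0.0647 nats

Verification: 0.0872 ≥ 0.0647 ✓

Information cannot be created by processing; the function f can only lose information about X.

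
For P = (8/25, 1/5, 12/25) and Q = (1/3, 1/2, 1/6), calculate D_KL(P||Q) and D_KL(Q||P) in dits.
D_KL(P||Q) = 0.1352, D_KL(Q||P) = 0.1283

KL divergence is not symmetric: D_KL(P||Q) ≠ D_KL(Q||P) in general.

D_KL(P||Q) = 0.1352 dits
D_KL(Q||P) = 0.1283 dits

No, they are not equal!

This asymmetry is why KL divergence is not a true distance metric.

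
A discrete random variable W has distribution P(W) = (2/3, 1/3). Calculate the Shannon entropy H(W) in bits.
0.9183 bits

Shannon entropy is H(X) = -Σ p(x) log p(x).

For P = (2/3, 1/3):
H = -2/3 × log_2(2/3) -1/3 × log_2(1/3)
H = 0.9183 bits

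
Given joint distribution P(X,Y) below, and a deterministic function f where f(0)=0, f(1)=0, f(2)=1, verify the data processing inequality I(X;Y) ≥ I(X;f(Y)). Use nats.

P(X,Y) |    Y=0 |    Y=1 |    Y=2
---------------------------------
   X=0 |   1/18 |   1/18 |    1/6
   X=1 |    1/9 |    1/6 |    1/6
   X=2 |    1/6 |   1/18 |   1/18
I(X;Y) = 0.0804, I(X;f(Y)) = 0.0483, inequality holds: 0.0804 ≥ 0.0483

Data Processing Inequality: For any Markov chain X → Y → Z, we have I(X;Y) ≥ I(X;Z).

Here Z = f(Y) is a deterministic function of Y, forming X → Y → Z.

Original I(X;Y) = 0.0804 nats

After applying f:
P(X,Z) where Z=f(Y):
- P(X,Z=0) = P(X,Y=0) + P(X,Y=1)
- P(X,Z=1) = P(X,Y=2)

I(X;Z) = I(X;f(Y)) = 0.0483 nats

Verification: 0.0804 ≥ 0.0483 ✓

Information cannot be created by processing; the function f can only lose information about X.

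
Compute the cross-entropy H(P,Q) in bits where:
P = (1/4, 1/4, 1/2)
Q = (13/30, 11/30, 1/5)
1.8244 bits

Cross-entropy: H(P,Q) = -Σ p(x) log q(x)

Alternatively: H(P,Q) = H(P) + D_KL(P||Q)
H(P) = 1.5000 bits
D_KL(P||Q) = 0.3244 bits

H(P,Q) = 1.5000 + 0.3244 = 1.8244 bits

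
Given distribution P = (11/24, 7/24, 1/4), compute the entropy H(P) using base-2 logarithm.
1.5343 bits

Shannon entropy is H(X) = -Σ p(x) log p(x).

For P = (11/24, 7/24, 1/4):
H = -11/24 × log_2(11/24) -7/24 × log_2(7/24) -1/4 × log_2(1/4)
H = 1.5343 bits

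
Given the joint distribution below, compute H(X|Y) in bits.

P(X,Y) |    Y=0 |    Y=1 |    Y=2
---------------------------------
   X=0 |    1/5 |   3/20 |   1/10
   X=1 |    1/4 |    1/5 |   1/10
0.9908 bits

Using the chain rule: H(X|Y) = H(X,Y) - H(Y)

First, compute H(X,Y) = 2.5037 bits

Marginal P(Y) = (9/20, 7/20, 1/5)
H(Y) = 1.5129 bits

H(X|Y) = H(X,Y) - H(Y) = 2.5037 - 1.5129 = 0.9908 bits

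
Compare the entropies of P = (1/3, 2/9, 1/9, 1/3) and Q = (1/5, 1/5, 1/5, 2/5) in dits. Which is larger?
Q

Computing entropies in dits:
H(P) = 0.5693
H(Q) = 0.5786

Distribution Q has higher entropy.

Intuition: The distribution closer to uniform (more spread out) has higher entropy.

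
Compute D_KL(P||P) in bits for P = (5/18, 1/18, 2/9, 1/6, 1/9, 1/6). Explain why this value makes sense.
0.0000 bits

KL divergence satisfies the Gibbs inequality: D_KL(P||Q) ≥ 0 for all distributions P, Q.

D_KL(P||Q) = Σ p(x) log(p(x)/q(x))
Each term is p(x) × log_2(p(x)/p(x)) = p(x) × log_2(1) = 0, so the sum is 0.
D_KL(P||Q) = 0.0000 bits

When P = Q, the KL divergence is exactly 0, as there is no 'divergence' between identical distributions.

This non-negativity is a fundamental property: relative entropy cannot be negative because it measures how different Q is from P.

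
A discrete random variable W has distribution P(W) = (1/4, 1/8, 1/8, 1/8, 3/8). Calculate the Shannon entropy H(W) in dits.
0.6489 dits

Shannon entropy is H(X) = -Σ p(x) log p(x).

For P = (1/4, 1/8, 1/8, 1/8, 3/8):
H = -1/4 × log_10(1/4) -1/8 × log_10(1/8) -1/8 × log_10(1/8) -1/8 × log_10(1/8) -3/8 × log_10(3/8)
H = 0.6489 dits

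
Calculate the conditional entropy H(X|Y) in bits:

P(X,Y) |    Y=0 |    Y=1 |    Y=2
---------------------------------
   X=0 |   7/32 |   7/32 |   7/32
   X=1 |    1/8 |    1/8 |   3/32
0.9255 bits

Using the chain rule: H(X|Y) = H(X,Y) - H(Y)

First, compute H(X,Y) = 2.5091 bits

Marginal P(Y) = (11/32, 11/32, 5/16)
H(Y) = 1.5835 bits

H(X|Y) = H(X,Y) - H(Y) = 2.5091 - 1.5835 = 0.9255 bits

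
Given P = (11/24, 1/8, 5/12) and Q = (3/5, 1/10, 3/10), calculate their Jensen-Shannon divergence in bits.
0.0147 bits

Jensen-Shannon divergence is:
JSD(P||Q) = 0.5 × D_KL(P||M) + 0.5 × D_KL(Q||M)
where M = 0.5 × (P + Q) is the mixture distribution.

M = 0.5 × (11/24, 1/8, 5/12) + 0.5 × (3/5, 1/10, 3/10) = (0.529167, 0.1125, 0.358333)

D_KL(P||M) = 0.0146 bits
D_KL(Q||M) = 0.0148 bits

JSD(P||Q) = 0.5 × 0.0146 + 0.5 × 0.0148 = 0.0147 bits

Unlike KL divergence, JSD is symmetric and bounded: 0 ≤ JSD ≤ log(2).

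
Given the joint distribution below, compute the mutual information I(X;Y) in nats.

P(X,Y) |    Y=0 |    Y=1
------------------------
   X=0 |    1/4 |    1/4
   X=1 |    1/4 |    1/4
0.0000 nats

Mutual information: I(X;Y) = H(X) + H(Y) - H(X,Y)

Marginals:
P(X) = (1/2, 1/2), H(X) = 0.6931 nats
P(Y) = (1/2, 1/2), H(Y) = 0.6931 nats

Joint entropy: H(X,Y) = 1.3863 nats

I(X;Y) = 0.6931 + 0.6931 - 1.3863 = 0.0000 nats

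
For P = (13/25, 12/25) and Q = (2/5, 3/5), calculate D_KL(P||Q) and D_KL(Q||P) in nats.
D_KL(P||Q) = 0.0293, D_KL(Q||P) = 0.0289

KL divergence is not symmetric: D_KL(P||Q) ≠ D_KL(Q||P) in general.

D_KL(P||Q) = 0.0293 nats
D_KL(Q||P) = 0.0289 nats

No, they are not equal!

This asymmetry is why KL divergence is not a true distance metric.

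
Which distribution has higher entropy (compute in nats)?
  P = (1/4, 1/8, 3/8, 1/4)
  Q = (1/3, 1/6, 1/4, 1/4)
Q

Computing entropies in nats:
H(P) = 1.3209
H(Q) = 1.3580

Distribution Q has higher entropy.

Intuition: The distribution closer to uniform (more spread out) has higher entropy.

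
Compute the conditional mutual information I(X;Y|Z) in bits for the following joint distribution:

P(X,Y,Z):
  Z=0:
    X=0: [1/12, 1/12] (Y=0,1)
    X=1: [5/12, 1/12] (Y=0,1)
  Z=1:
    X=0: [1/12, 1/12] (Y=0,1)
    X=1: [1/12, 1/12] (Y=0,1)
0.0492 bits

Conditional mutual information: I(X;Y|Z) = H(X|Z) + H(Y|Z) - H(X,Y|Z)

H(Z) = 0.9183
H(X,Z) = 1.7925 → H(X|Z) = 0.8742
H(Y,Z) = 1.7925 → H(Y|Z) = 0.8742
H(X,Y,Z) = 2.6175 → H(X,Y|Z) = 1.6992

I(X;Y|Z) = 0.8742 + 0.8742 - 1.6992 = 0.0492 bits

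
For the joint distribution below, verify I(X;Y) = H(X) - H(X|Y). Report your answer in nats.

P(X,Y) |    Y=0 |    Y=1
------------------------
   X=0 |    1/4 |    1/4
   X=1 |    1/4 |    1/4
I(X;Y) = 0.0000 nats

Mutual information has multiple equivalent forms:
- I(X;Y) = H(X) - H(X|Y)
- I(X;Y) = H(Y) - H(Y|X)
- I(X;Y) = H(X) + H(Y) - H(X,Y)

Computing all quantities:
H(X) = 0.6931, H(Y) = 0.6931, H(X,Y) = 1.3863
H(X|Y) = 0.6931, H(Y|X) = 0.6931

Verification:
H(X) - H(X|Y) = 0.6931 - 0.6931 = 0.0000
H(Y) - H(Y|X) = 0.6931 - 0.6931 = 0.0000
H(X) + H(Y) - H(X,Y) = 0.6931 + 0.6931 - 1.3863 = 0.0000

All forms give I(X;Y) = 0.0000 nats. ✓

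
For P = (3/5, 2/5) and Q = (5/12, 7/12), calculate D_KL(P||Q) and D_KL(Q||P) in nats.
D_KL(P||Q) = 0.0679, D_KL(Q||P) = 0.0682

KL divergence is not symmetric: D_KL(P||Q) ≠ D_KL(Q||P) in general.

D_KL(P||Q) = 0.0679 nats
D_KL(Q||P) = 0.0682 nats

No, they are not equal!

This asymmetry is why KL divergence is not a true distance metric.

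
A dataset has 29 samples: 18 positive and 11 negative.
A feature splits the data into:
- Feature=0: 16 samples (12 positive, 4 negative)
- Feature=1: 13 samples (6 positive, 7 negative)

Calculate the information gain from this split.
0.0636 bits

Information Gain = H(Y) - H(Y|Feature)

Before split:
P(positive) = 18/29 = 0.6207
H(Y) = 0.9576 bits

After split:
Feature=0: H = 0.8113 bits (weight = 16/29)
Feature=1: H = 0.9957 bits (weight = 13/29)
H(Y|Feature) = (16/29)×0.8113 + (13/29)×0.9957 = 0.8940 bits

Information Gain = 0.9576 - 0.8940 = 0.0636 bits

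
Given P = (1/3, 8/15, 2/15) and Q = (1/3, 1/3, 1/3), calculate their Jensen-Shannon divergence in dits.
0.0147 dits

Jensen-Shannon divergence is:
JSD(P||Q) = 0.5 × D_KL(P||M) + 0.5 × D_KL(Q||M)
where M = 0.5 × (P + Q) is the mixture distribution.

M = 0.5 × (1/3, 8/15, 2/15) + 0.5 × (1/3, 1/3, 1/3) = (1/3, 13/30, 7/30)

D_KL(P||M) = 0.0157 dits
D_KL(Q||M) = 0.0137 dits

JSD(P||Q) = 0.5 × 0.0157 + 0.5 × 0.0137 = 0.0147 dits

Unlike KL divergence, JSD is symmetric and bounded: 0 ≤ JSD ≤ log(2).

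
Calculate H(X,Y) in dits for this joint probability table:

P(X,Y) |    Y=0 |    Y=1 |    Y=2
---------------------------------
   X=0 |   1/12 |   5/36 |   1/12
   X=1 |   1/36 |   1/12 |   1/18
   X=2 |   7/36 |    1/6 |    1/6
0.8995 dits

Joint entropy is H(X,Y) = -Σ_{x,y} p(x,y) log p(x,y).

Summing over all non-zero entries:
H(X,Y) = -[1/12·log_10(1/12) + 5/36·log_10(5/36) + 1/12·log_10(1/12) + 1/36·log_10(1/36) + 1/12·log_10(1/12) + 1/18·log_10(1/18) + 7/36·log_10(7/36) + 1/6·log_10(1/6) + 1/6·log_10(1/6)]
H(X,Y) = 0.8995 dits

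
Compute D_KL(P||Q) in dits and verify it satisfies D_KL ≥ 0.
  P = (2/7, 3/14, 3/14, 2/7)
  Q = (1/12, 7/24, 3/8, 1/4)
0.0887 dits

KL divergence satisfies the Gibbs inequality: D_KL(P||Q) ≥ 0 for all distributions P, Q.

D_KL(P||Q) = Σ p(x) log(p(x)/q(x))
Term by term:
  x=0: 2/7 × log_10[(2/7)/(1/12)] = 0.1529
  x=1: 3/14 × log_10[(3/14)/(7/24)] = -0.0287
  x=2: 3/14 × log_10[(3/14)/(3/8)] = -0.0521
  x=3: 2/7 × log_10[(2/7)/(1/4)] = 0.0166
D_KL(P||Q) = 0.0887 dits

D_KL(P||Q) = 0.0887 ≥ 0 ✓

This non-negativity is a fundamental property: relative entropy cannot be negative because it measures how different Q is from P.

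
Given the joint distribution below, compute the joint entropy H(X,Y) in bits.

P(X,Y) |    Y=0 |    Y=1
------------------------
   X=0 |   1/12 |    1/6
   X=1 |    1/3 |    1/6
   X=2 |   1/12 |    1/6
2.4183 bits

Joint entropy is H(X,Y) = -Σ_{x,y} p(x,y) log p(x,y).

Summing over all non-zero entries:
H(X,Y) = -[1/12·log_2(1/12) + 1/6·log_2(1/6) + 1/3·log_2(1/3) + 1/6·log_2(1/6) + 1/12·log_2(1/12) + 1/6·log_2(1/6)]
H(X,Y) = 2.4183 bits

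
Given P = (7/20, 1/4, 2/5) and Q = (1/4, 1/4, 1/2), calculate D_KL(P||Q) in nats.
0.0285 nats

KL divergence: D_KL(P||Q) = Σ p(x) log(p(x)/q(x))

Computing term by term:
  x=0: 7/20 × log_e[(7/20)/(1/4)] = 7/20 × 0.3365 = 0.1178
  x=1: 1/4 × log_e[(1/4)/(1/4)] = 1/4 × 0.0000 = 0.0000
  x=2: 2/5 × log_e[(2/5)/(1/2)] = 2/5 × -0.2231 = -0.0893

D_KL(P||Q) = 0.0285 nats

Note: KL divergence is always non-negative and equals 0 iff P = Q.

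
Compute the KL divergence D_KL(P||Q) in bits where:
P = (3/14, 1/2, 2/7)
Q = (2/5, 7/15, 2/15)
0.1710 bits

KL divergence: D_KL(P||Q) = Σ p(x) log(p(x)/q(x))

Computing term by term:
  x=0: 3/14 × log_2[(3/14)/(2/5)] = 3/14 × -0.9005 = -0.1930
  x=1: 1/2 × log_2[(1/2)/(7/15)] = 1/2 × 0.0995 = 0.0498
  x=2: 2/7 × log_2[(2/7)/(2/15)] = 2/7 × 1.0995 = 0.3142

D_KL(P||Q) = 0.1710 bits

Note: KL divergence is always non-negative and equals 0 iff P = Q.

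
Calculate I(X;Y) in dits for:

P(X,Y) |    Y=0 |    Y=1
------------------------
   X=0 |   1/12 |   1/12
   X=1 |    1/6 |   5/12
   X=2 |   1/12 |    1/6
0.0056 dits

Mutual information: I(X;Y) = H(X) + H(Y) - H(X,Y)

Marginals:
P(X) = (1/6, 7/12, 1/4), H(X) = 0.4168 dits
P(Y) = (1/3, 2/3), H(Y) = 0.2764 dits

Joint entropy: H(X,Y) = 0.6876 dits

I(X;Y) = 0.4168 + 0.2764 - 0.6876 = 0.0056 dits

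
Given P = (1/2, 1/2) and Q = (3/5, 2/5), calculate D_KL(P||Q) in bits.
0.0294 bits

KL divergence: D_KL(P||Q) = Σ p(x) log(p(x)/q(x))

Computing term by term:
  x=0: 1/2 × log_2[(1/2)/(3/5)] = 1/2 × -0.2630 = -0.1315
  x=1: 1/2 × log_2[(1/2)/(2/5)] = 1/2 × 0.3219 = 0.1610

D_KL(P||Q) = 0.0294 bits

Note: KL divergence is always non-negative and equals 0 iff P = Q.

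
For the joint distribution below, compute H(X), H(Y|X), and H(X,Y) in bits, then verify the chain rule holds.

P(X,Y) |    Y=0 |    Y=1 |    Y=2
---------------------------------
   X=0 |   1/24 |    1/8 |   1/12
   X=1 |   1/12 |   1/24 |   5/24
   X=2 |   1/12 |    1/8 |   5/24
H(X,Y) = 2.9713, H(X) = 1.5546, H(Y|X) = 1.4167 (all in bits)

Chain rule: H(X,Y) = H(X) + H(Y|X)

Left side — joint entropy directly:
H(X,Y) = -Σ p(x,y) log p(x,y) = 2.9713 bits

Right side — compute H(Y|X) from the conditional distributions:
P(X) = (1/4, 1/3, 5/12), so H(X) = 1.5546 bits
H(Y|X) = Σ_x P(X=x) · H(Y|X=x):
  P(Y|X=0) = (1/6, 1/2, 1/3), H(Y|X=0) = 1.4591, weight P(X=0) = 1/4
  P(Y|X=1) = (1/4, 1/8, 5/8), H(Y|X=1) = 1.2988, weight P(X=1) = 1/3
  P(Y|X=2) = (1/5, 3/10, 1/2), H(Y|X=2) = 1.4855, weight P(X=2) = 5/12
H(Y|X) = 1.4167 bits

H(X) + H(Y|X) = 1.5546 + 1.4167 = 2.9713 bits

Both sides equal 2.9713 bits. ✓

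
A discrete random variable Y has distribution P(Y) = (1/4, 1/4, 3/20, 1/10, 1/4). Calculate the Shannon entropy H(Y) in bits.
2.2427 bits

Shannon entropy is H(X) = -Σ p(x) log p(x).

For P = (1/4, 1/4, 3/20, 1/10, 1/4):
H = -1/4 × log_2(1/4) -1/4 × log_2(1/4) -3/20 × log_2(3/20) -1/10 × log_2(1/10) -1/4 × log_2(1/4)
H = 2.2427 bits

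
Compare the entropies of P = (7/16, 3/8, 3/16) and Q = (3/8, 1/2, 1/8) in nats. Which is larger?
P

Computing entropies in nats:
H(P) = 1.0434
H(Q) = 0.9743

Distribution P has higher entropy.

Intuition: The distribution closer to uniform (more spread out) has higher entropy.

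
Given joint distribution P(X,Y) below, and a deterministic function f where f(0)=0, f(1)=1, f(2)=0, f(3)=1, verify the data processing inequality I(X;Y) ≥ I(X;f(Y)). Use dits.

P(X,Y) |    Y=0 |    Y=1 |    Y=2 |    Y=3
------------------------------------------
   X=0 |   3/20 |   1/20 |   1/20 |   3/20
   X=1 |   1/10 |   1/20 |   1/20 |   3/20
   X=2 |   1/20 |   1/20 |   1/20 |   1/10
I(X;Y) = 0.0064, I(X;f(Y)) = 0.0016, inequality holds: 0.0064 ≥ 0.0016

Data Processing Inequality: For any Markov chain X → Y → Z, we have I(X;Y) ≥ I(X;Z).

Here Z = f(Y) is a deterministic function of Y, forming X → Y → Z.

Original I(X;Y) = 0.0064 dits

After applying f:
P(X,Z) where Z=f(Y):
- P(X,Z=0) = P(X,Y=0) + P(X,Y=2)
- P(X,Z=1) = P(X,Y=1) + P(X,Y=3)

I(X;Z) = I(X;f(Y)) = 0.0016 dits

Verification: 0.0064 ≥ 0.0016 ✓

Information cannot be created by processing; the function f can only lose information about X.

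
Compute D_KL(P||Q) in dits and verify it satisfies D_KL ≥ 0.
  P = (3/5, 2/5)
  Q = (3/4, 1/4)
0.0235 dits

KL divergence satisfies the Gibbs inequality: D_KL(P||Q) ≥ 0 for all distributions P, Q.

D_KL(P||Q) = Σ p(x) log(p(x)/q(x))
Term by term:
  x=0: 3/5 × log_10[(3/5)/(3/4)] = -0.0581
  x=1: 2/5 × log_10[(2/5)/(1/4)] = 0.0816
D_KL(P||Q) = 0.0235 dits

D_KL(P||Q) = 0.0235 ≥ 0 ✓

This non-negativity is a fundamental property: relative entropy cannot be negative because it measures how different Q is from P.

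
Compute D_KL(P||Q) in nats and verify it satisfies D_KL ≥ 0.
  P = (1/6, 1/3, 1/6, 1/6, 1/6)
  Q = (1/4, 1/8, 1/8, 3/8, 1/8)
0.2201 nats

KL divergence satisfies the Gibbs inequality: D_KL(P||Q) ≥ 0 for all distributions P, Q.

D_KL(P||Q) = Σ p(x) log(p(x)/q(x))
Term by term:
  x=0: 1/6 × log_e[(1/6)/(1/4)] = -0.0676
  x=1: 1/3 × log_e[(1/3)/(1/8)] = 0.3269
  x=2: 1/6 × log_e[(1/6)/(1/8)] = 0.0479
  x=3: 1/6 × log_e[(1/6)/(3/8)] = -0.1352
  x=4: 1/6 × log_e[(1/6)/(1/8)] = 0.0479
D_KL(P||Q) = 0.2201 nats

D_KL(P||Q) = 0.2201 ≥ 0 ✓

This non-negativity is a fundamental property: relative entropy cannot be negative because it measures how different Q is from P.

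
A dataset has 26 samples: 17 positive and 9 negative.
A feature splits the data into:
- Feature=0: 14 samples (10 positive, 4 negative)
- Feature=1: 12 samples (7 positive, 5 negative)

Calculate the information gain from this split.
0.0136 bits

Information Gain = H(Y) - H(Y|Feature)

Before split:
P(positive) = 17/26 = 0.6538
H(Y) = 0.9306 bits

After split:
Feature=0: H = 0.8631 bits (weight = 14/26)
Feature=1: H = 0.9799 bits (weight = 12/26)
H(Y|Feature) = (14/26)×0.8631 + (12/26)×0.9799 = 0.9170 bits

Information Gain = 0.9306 - 0.9170 = 0.0136 bits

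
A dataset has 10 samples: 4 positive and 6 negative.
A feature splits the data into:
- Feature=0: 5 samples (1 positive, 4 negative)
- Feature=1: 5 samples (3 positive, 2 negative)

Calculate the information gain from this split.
0.1245 bits

Information Gain = H(Y) - H(Y|Feature)

Before split:
P(positive) = 4/10 = 0.4000
H(Y) = 0.9710 bits

After split:
Feature=0: H = 0.7219 bits (weight = 5/10)
Feature=1: H = 0.9710 bits (weight = 5/10)
H(Y|Feature) = (5/10)×0.7219 + (5/10)×0.9710 = 0.8464 bits

Information Gain = 0.9710 - 0.8464 = 0.1245 bits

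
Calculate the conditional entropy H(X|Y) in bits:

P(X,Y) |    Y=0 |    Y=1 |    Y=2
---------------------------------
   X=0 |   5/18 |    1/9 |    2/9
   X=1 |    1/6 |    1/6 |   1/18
0.8944 bits

Using the chain rule: H(X|Y) = H(X,Y) - H(Y)

First, compute H(X,Y) = 2.4411 bits

Marginal P(Y) = (4/9, 5/18, 5/18)
H(Y) = 1.5466 bits

H(X|Y) = H(X,Y) - H(Y) = 2.4411 - 1.5466 = 0.8944 bits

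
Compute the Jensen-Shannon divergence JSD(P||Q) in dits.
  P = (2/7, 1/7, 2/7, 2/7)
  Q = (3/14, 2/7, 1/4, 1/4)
0.0069 dits

Jensen-Shannon divergence is:
JSD(P||Q) = 0.5 × D_KL(P||M) + 0.5 × D_KL(Q||M)
where M = 0.5 × (P + Q) is the mixture distribution.

M = 0.5 × (2/7, 1/7, 2/7, 2/7) + 0.5 × (3/14, 2/7, 1/4, 1/4) = (1/4, 3/14, 0.267857, 0.267857)

D_KL(P||M) = 0.0074 dits
D_KL(Q||M) = 0.0064 dits

JSD(P||Q) = 0.5 × 0.0074 + 0.5 × 0.0064 = 0.0069 dits

Unlike KL divergence, JSD is symmetric and bounded: 0 ≤ JSD ≤ log(2).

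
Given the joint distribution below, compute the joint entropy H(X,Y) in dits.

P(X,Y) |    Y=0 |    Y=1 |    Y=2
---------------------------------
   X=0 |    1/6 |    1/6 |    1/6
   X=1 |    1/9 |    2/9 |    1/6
0.7700 dits

Joint entropy is H(X,Y) = -Σ_{x,y} p(x,y) log p(x,y).

Summing over all non-zero entries:
H(X,Y) = -[1/6·log_10(1/6) + 1/6·log_10(1/6) + 1/6·log_10(1/6) + 1/9·log_10(1/9) + 2/9·log_10(2/9) + 1/6·log_10(1/6)]
H(X,Y) = 0.7700 dits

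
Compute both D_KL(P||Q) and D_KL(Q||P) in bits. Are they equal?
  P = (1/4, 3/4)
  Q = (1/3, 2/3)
D_KL(P||Q) = 0.0237, D_KL(Q||P) = 0.0251

KL divergence is not symmetric: D_KL(P||Q) ≠ D_KL(Q||P) in general.

D_KL(P||Q) = 0.0237 bits
D_KL(Q||P) = 0.0251 bits

No, they are not equal!

This asymmetry is why KL divergence is not a true distance metric.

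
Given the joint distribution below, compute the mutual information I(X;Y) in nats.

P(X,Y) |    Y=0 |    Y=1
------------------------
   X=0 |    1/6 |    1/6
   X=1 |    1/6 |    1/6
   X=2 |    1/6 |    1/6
0.0000 nats

Mutual information: I(X;Y) = H(X) + H(Y) - H(X,Y)

Marginals:
P(X) = (1/3, 1/3, 1/3), H(X) = 1.0986 nats
P(Y) = (1/2, 1/2), H(Y) = 0.6931 nats

Joint entropy: H(X,Y) = 1.7918 nats

I(X;Y) = 1.0986 + 0.6931 - 1.7918 = 0.0000 nats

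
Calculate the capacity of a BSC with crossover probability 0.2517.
0.1860 bits

For a binary symmetric channel (BSC) with error probability p:
Capacity C = 1 - H(p) bits per symbol

where H(p) = -p log₂(p) - (1-p) log₂(1-p) is the binary entropy function.

H(0.2517) = 0.8140 bits
C = 1 - 0.8140 = 0.1860 bits per symbol

This means we can reliably transmit up to 0.1860 bits of information per channel use.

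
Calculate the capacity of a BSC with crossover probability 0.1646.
0.3548 bits

For a binary symmetric channel (BSC) with error probability p:
Capacity C = 1 - H(p) bits per symbol

where H(p) = -p log₂(p) - (1-p) log₂(1-p) is the binary entropy function.

H(0.1646) = 0.6452 bits
C = 1 - 0.6452 = 0.3548 bits per symbol

This means we can reliably transmit up to 0.3548 bits of information per channel use.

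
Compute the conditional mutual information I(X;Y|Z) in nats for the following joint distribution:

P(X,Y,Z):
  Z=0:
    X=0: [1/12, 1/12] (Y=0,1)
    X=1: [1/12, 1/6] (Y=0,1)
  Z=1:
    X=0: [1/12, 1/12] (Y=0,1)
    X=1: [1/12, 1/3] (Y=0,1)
0.0307 nats

Conditional mutual information: I(X;Y|Z) = H(X|Z) + H(Y|Z) - H(X,Y|Z)

H(Z) = 0.6792
H(X,Z) = 1.3086 → H(X|Z) = 0.6294
H(Y,Z) = 1.3086 → H(Y|Z) = 0.6294
H(X,Y,Z) = 1.9073 → H(X,Y|Z) = 1.2281

I(X;Y|Z) = 0.6294 + 0.6294 - 1.2281 = 0.0307 nats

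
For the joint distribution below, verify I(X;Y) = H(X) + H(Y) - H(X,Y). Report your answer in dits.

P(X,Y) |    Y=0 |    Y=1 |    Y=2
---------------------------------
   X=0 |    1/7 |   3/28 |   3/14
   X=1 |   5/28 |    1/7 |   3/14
I(X;Y) = 0.0009 dits

Mutual information has multiple equivalent forms:
- I(X;Y) = H(X) - H(X|Y)
- I(X;Y) = H(Y) - H(Y|X)
- I(X;Y) = H(X) + H(Y) - H(X,Y)

Computing all quantities:
H(X) = 0.2999, H(Y) = 0.4667, H(X,Y) = 0.7657
H(X|Y) = 0.2991, H(Y|X) = 0.4658

Verification:
H(X) - H(X|Y) = 0.2999 - 0.2991 = 0.0009
H(Y) - H(Y|X) = 0.4667 - 0.4658 = 0.0009
H(X) + H(Y) - H(X,Y) = 0.2999 + 0.4667 - 0.7657 = 0.0009

All forms give I(X;Y) = 0.0009 dits. ✓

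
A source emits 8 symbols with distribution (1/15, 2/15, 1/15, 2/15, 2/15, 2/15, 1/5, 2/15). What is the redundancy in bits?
0.0768 bits

Redundancy measures how far a source is from maximum entropy:
R = H_max - H(X)

Maximum entropy for 8 symbols: H_max = log_2(8) = 3.0000 bits
Actual entropy: H(X) = 2.9232 bits
Redundancy: R = 3.0000 - 2.9232 = 0.0768 bits

This redundancy represents potential for compression: the source could be compressed by 0.0768 bits per symbol.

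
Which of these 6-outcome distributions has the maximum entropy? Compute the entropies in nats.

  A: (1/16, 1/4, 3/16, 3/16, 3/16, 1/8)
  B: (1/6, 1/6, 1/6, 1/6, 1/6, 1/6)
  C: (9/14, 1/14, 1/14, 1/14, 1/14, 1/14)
B

For a discrete distribution over n outcomes, entropy is maximized by the uniform distribution.

Computing entropies:
H(A) = 1.7214 nats
H(B) = 1.7918 nats
H(C) = 1.2266 nats

The uniform distribution (where all probabilities equal 1/6) achieves the maximum entropy of log_e(6) = 1.7918 nats.

Distribution B has the highest entropy.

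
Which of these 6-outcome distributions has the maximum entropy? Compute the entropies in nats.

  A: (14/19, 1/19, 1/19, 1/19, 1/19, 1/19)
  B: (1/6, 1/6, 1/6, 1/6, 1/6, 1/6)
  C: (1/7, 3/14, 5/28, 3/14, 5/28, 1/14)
B

For a discrete distribution over n outcomes, entropy is maximized by the uniform distribution.

Computing entropies:
H(A) = 0.9999 nats
H(B) = 1.7918 nats
H(C) = 1.7420 nats

The uniform distribution (where all probabilities equal 1/6) achieves the maximum entropy of log_e(6) = 1.7918 nats.

Distribution B has the highest entropy.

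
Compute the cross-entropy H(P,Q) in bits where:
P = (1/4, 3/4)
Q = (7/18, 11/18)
0.8735 bits

Cross-entropy: H(P,Q) = -Σ p(x) log q(x)

Alternatively: H(P,Q) = H(P) + D_KL(P||Q)
H(P) = 0.8113 bits
D_KL(P||Q) = 0.0622 bits

H(P,Q) = 0.8113 + 0.0622 = 0.8735 bits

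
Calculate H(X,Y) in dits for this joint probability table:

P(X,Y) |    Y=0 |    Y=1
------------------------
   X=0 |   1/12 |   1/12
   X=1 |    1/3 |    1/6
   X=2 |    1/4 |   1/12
0.7090 dits

Joint entropy is H(X,Y) = -Σ_{x,y} p(x,y) log p(x,y).

Summing over all non-zero entries:
H(X,Y) = -[1/12·log_10(1/12) + 1/12·log_10(1/12) + 1/3·log_10(1/3) + 1/6·log_10(1/6) + 1/4·log_10(1/4) + 1/12·log_10(1/12)]
H(X,Y) = 0.7090 dits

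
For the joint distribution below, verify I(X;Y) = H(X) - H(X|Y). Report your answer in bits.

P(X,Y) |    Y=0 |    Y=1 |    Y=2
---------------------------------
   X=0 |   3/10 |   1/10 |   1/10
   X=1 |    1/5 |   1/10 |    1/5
I(X;Y) = 0.0390 bits

Mutual information has multiple equivalent forms:
- I(X;Y) = H(X) - H(X|Y)
- I(X;Y) = H(Y) - H(Y|X)
- I(X;Y) = H(X) + H(Y) - H(X,Y)

Computing all quantities:
H(X) = 1.0000, H(Y) = 1.4855, H(X,Y) = 2.4464
H(X|Y) = 0.9610, H(Y|X) = 1.4464

Verification:
H(X) - H(X|Y) = 1.0000 - 0.9610 = 0.0390
H(Y) - H(Y|X) = 1.4855 - 1.4464 = 0.0390
H(X) + H(Y) - H(X,Y) = 1.0000 + 1.4855 - 2.4464 = 0.0390

All forms give I(X;Y) = 0.0390 bits. ✓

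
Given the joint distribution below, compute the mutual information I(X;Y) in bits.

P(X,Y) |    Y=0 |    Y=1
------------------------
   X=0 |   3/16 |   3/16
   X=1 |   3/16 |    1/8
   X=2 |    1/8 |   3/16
0.0182 bits

Mutual information: I(X;Y) = H(X) + H(Y) - H(X,Y)

Marginals:
P(X) = (3/8, 5/16, 5/16), H(X) = 1.5794 bits
P(Y) = (1/2, 1/2), H(Y) = 1.0000 bits

Joint entropy: H(X,Y) = 2.5613 bits

I(X;Y) = 1.5794 + 1.0000 - 2.5613 = 0.0182 bits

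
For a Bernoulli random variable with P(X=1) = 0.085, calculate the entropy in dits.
0.1263 dits

The binary entropy function is:
H(p) = -p log(p) - (1-p) log(1-p)

H(0.085) = -0.085 × log_10(0.085) - 0.915 × log_10(0.915)
H(0.085) = 0.1263 dits

Note: Binary entropy is maximized at p=0.5 (H=1 bit) and minimized at p=0 or p=1 (H=0).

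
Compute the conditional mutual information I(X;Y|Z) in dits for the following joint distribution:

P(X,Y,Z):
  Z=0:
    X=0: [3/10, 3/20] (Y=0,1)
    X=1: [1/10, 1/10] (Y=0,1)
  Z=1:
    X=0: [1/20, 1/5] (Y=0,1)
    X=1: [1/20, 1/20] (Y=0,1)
0.0100 dits

Conditional mutual information: I(X;Y|Z) = H(X|Z) + H(Y|Z) - H(X,Y|Z)

H(Z) = 0.2812
H(X,Z) = 0.5464 → H(X|Z) = 0.2652
H(Y,Z) = 0.5602 → H(Y|Z) = 0.2790
H(X,Y,Z) = 0.8154 → H(X,Y|Z) = 0.5342

I(X;Y|Z) = 0.2652 + 0.2790 - 0.5342 = 0.0100 dits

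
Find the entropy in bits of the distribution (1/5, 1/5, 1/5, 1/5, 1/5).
2.3219 bits

Shannon entropy is H(X) = -Σ p(x) log p(x).

For P = (1/5, 1/5, 1/5, 1/5, 1/5):
H = -1/5 × log_2(1/5) -1/5 × log_2(1/5) -1/5 × log_2(1/5) -1/5 × log_2(1/5) -1/5 × log_2(1/5)
H = 2.3219 bits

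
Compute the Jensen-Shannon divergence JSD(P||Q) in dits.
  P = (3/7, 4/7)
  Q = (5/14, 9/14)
0.0012 dits

Jensen-Shannon divergence is:
JSD(P||Q) = 0.5 × D_KL(P||M) + 0.5 × D_KL(Q||M)
where M = 0.5 × (P + Q) is the mixture distribution.

M = 0.5 × (3/7, 4/7) + 0.5 × (5/14, 9/14) = (11/28, 17/28)

D_KL(P||M) = 0.0011 dits
D_KL(Q||M) = 0.0012 dits

JSD(P||Q) = 0.5 × 0.0011 + 0.5 × 0.0012 = 0.0012 dits

Unlike KL divergence, JSD is symmetric and bounded: 0 ≤ JSD ≤ log(2).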